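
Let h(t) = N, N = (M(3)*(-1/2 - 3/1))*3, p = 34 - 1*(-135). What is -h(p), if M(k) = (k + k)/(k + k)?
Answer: 21/2 ≈ 10.500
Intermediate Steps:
M(k) = 1 (M(k) = (2*k)/((2*k)) = (2*k)*(1/(2*k)) = 1)
p = 169 (p = 34 + 135 = 169)
N = -21/2 (N = (1*(-1/2 - 3/1))*3 = (1*(-1*½ - 3*1))*3 = (1*(-½ - 3))*3 = (1*(-7/2))*3 = -7/2*3 = -21/2 ≈ -10.500)
h(t) = -21/2
-h(p) = -1*(-21/2) = 21/2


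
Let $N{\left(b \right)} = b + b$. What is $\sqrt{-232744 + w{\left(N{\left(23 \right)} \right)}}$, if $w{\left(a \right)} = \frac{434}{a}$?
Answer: $\frac{i \sqrt{123116585}}{23} \approx 482.43 i$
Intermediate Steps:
$N{\left(b \right)} = 2 b$
$\sqrt{-232744 + w{\left(N{\left(23 \right)} \right)}} = \sqrt{-232744 + \frac{434}{2 \cdot 23}} = \sqrt{-232744 + \frac{434}{46}} = \sqrt{-232744 + 434 \cdot \frac{1}{46}} = \sqrt{-232744 + \frac{217}{23}} = \sqrt{- \frac{5352895}{23}} = \frac{i \sqrt{123116585}}{23}$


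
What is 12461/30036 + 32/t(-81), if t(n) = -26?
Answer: -318583/390468 ≈ -0.81590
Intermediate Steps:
12461/30036 + 32/t(-81) = 12461/30036 + 32/(-26) = 12461*(1/30036) + 32*(-1/26) = 12461/30036 - 16/13 = -318583/390468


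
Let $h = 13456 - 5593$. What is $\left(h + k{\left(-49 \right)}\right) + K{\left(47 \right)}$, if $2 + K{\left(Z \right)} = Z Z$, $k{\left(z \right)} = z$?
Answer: $10021$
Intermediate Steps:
$h = 7863$
$K{\left(Z \right)} = -2 + Z^{2}$ ($K{\left(Z \right)} = -2 + Z Z = -2 + Z^{2}$)
$\left(h + k{\left(-49 \right)}\right) + K{\left(47 \right)} = \left(7863 - 49\right) - \left(2 - 47^{2}\right) = 7814 + \left(-2 + 2209\right) = 7814 + 2207 = 10021$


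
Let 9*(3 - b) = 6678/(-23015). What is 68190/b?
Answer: 1569392850/69787 ≈ 22488.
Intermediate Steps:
b = 69787/23015 (b = 3 - 742/(-23015) = 3 - 742*(-1)/23015 = 3 - ⅑*(-6678/23015) = 3 + 742/23015 = 69787/23015 ≈ 3.0322)
68190/b = 68190/(69787/23015) = 68190*(23015/69787) = 1569392850/69787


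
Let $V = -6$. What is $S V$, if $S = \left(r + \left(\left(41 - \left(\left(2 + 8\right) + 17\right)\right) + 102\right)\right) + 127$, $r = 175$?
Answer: $-2508$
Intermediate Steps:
$S = 418$ ($S = \left(175 + \left(\left(41 - \left(\left(2 + 8\right) + 17\right)\right) + 102\right)\right) + 127 = \left(175 + \left(\left(41 - \left(10 + 17\right)\right) + 102\right)\right) + 127 = \left(175 + \left(\left(41 - 27\right) + 102\right)\right) + 127 = \left(175 + \left(14 + 102\right)\right) + 127 = \left(175 + 116\right) + 127 = 291 + 127 = 418$)
$S V = 418 \left(-6\right) = -2508$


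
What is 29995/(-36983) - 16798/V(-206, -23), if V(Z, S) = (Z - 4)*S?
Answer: -383058142/89313945 ≈ -4.2889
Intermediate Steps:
V(Z, S) = S*(-4 + Z) (V(Z, S) = (-4 + Z)*S = S*(-4 + Z))
29995/(-36983) - 16798/V(-206, -23) = 29995/(-36983) - 16798*(-1/(23*(-4 - 206))) = 29995*(-1/36983) - 16798/((-23*(-210))) = -29995/36983 - 16798/4830 = -29995/36983 - 16798*1/4830 = -29995/36983 - 8399/2415 = -383058142/89313945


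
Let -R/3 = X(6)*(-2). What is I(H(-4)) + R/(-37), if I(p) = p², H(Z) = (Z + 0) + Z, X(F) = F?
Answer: 2332/37 ≈ 63.027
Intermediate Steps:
H(Z) = 2*Z (H(Z) = Z + Z = 2*Z)
R = 36 (R = -18*(-2) = -3*(-12) = 36)
I(H(-4)) + R/(-37) = (2*(-4))² + 36/(-37) = (-8)² + 36*(-1/37) = 64 - 36/37 = 2332/37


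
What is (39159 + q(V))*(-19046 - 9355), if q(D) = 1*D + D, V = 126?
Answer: -1119311811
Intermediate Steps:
q(D) = 2*D (q(D) = D + D = 2*D)
(39159 + q(V))*(-19046 - 9355) = (39159 + 2*126)*(-19046 - 9355) = (39159 + 252)*(-28401) = 39411*(-28401) = -1119311811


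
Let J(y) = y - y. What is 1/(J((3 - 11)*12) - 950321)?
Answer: -1/950321 ≈ -1.0523e-6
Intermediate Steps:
J(y) = 0
1/(J((3 - 11)*12) - 950321) = 1/(0 - 950321) = 1/(-950321) = -1/950321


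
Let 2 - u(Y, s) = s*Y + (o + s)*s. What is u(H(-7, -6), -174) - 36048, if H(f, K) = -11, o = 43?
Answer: -60754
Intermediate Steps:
u(Y, s) = 2 - Y*s - s*(43 + s) (u(Y, s) = 2 - (s*Y + (43 + s)*s) = 2 - (Y*s + s*(43 + s)) = 2 + (-Y*s - s*(43 + s)) = 2 - Y*s - s*(43 + s))
u(H(-7, -6), -174) - 36048 = (2 - 1*(-174)**2 - 43*(-174) - 1*(-11)*(-174)) - 36048 = (2 - 1*30276 + 7482 - 1914) - 36048 = (2 - 30276 + 7482 - 1914) - 36048 = -24706 - 36048 = -60754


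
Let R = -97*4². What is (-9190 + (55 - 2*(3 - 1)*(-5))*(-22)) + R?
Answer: -12392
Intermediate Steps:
R = -1552 (R = -97*16 = -1552)
(-9190 + (55 - 2*(3 - 1)*(-5))*(-22)) + R = (-9190 + (55 - 2*(3 - 1)*(-5))*(-22)) - 1552 = (-9190 + (55 - 2*2*(-5))*(-22)) - 1552 = (-9190 + (55 - 4*(-5))*(-22)) - 1552 = (-9190 + (55 + 20)*(-22)) - 1552 = (-9190 + 75*(-22)) - 1552 = (-9190 - 1650) - 1552 = -10840 - 1552 = -12392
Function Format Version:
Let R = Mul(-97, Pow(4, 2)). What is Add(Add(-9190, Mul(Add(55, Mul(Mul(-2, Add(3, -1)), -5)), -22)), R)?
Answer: -12392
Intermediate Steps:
R = -1552 (R = Mul(-97, 16) = -1552)
Add(Add(-9190, Mul(Add(55, Mul(Mul(-2, Add(3, -1)), -5)), -22)), R) = Add(Add(-9190, Mul(Add(55, Mul(Mul(-2, Add(3, -1)), -5)), -22)), -1552) = Add(Add(-9190, Mul(Add(55, Mul(Mul(-2, 2), -5)), -22)), -1552) = Add(Add(-9190, Mul(Add(55, Mul(-4, -5)), -22)), -1552) = Add(Add(-9190, Mul(Add(55, 20), -22)), -1552) = Add(Add(-9190, Mul(75, -22)), -1552) = Add(Add(-9190, -1650), -1552) = Add(-10840, -1552) = -12392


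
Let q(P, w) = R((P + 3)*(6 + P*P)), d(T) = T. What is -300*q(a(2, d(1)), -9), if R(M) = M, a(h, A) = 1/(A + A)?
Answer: -13125/2 ≈ -6562.5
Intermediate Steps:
a(h, A) = 1/(2*A)
q(P, w) = (3 + P)*(6 + P²) (q(P, w) = (P + 3)*(6 + P*P) = (3 + P)*(6 + P²))
-300*q(a(2, d(1)), -9) = -300*(18 + ((½)/1)³ + 3*((½)/1)² + 6*((½)/1)) = -300*(18 + ((½)*1)³ + 3*((½)*1)² + 6*((½)*1)) = -300*(18 + (½)³ + 3*(½)² + 6*(½)) = -300*(18 + ⅛ + 3*(¼) + 3) = -300*(18 + ⅛ + ¾ + 3) = -300*175/8 = -13125/2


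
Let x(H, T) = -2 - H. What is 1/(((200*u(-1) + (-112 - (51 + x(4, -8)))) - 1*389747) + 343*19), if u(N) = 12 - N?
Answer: -1/380787 ≈ -2.6261e-6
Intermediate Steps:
1/(((200*u(-1) + (-112 - (51 + x(4, -8)))) - 1*389747) + 343*19) = 1/(((200*(12 - 1*(-1)) + (-112 - (51 + (-2 - 1*4)))) - 1*389747) + 343*19) = 1/(((200*(12 + 1) + (-112 - (51 + (-2 - 4)))) - 389747) + 6517) = 1/(((200*13 + (-112 - (51 - 6))) - 389747) + 6517) = 1/(((2600 + (-112 - 1*45)) - 389747) + 6517) = 1/(((2600 + (-112 - 45)) - 389747) + 6517) = 1/(((2600 - 157) - 389747) + 6517) = 1/((2443 - 389747) + 6517) = 1/(-387304 + 6517) = 1/(-380787) = -1/380787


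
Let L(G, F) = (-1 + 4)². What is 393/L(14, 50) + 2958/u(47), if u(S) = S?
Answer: 15031/141 ≈ 106.60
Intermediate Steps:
L(G, F) = 9 (L(G, F) = 3² = 9)
393/L(14, 50) + 2958/u(47) = 393/9 + 2958/47 = 393*(⅑) + 2958*(1/47) = 131/3 + 2958/47 = 15031/141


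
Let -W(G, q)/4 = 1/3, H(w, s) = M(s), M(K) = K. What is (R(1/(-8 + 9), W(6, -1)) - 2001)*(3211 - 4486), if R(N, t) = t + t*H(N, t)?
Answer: 7652125/3 ≈ 2.5507e+6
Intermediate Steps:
H(w, s) = s
W(G, q) = -4/3
R(N, t) = t + t² (R(N, t) = t + t*t = t + t²)
(R(1/(-8 + 9), W(6, -1)) - 2001)*(3211 - 4486) = (-4*(1 - 4/3)/3 - 2001)*(3211 - 4486) = (-4/3*(-⅓) - 2001)*(-1275) = (4/9 - 2001)*(-1275) = -18005/9*(-1275) = 7652125/3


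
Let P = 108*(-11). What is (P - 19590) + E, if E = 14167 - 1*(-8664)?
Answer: 2053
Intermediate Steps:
E = 22831 (E = 14167 + 8664 = 22831)
P = -1188
(P - 19590) + E = (-1188 - 19590) + 22831 = -20778 + 22831 = 2053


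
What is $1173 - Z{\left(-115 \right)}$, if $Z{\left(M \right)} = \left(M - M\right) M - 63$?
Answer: $1236$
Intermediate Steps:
$Z{\left(M \right)} = -63$ ($Z{\left(M \right)} = 0 M - 63 = 0 - 63 = -63$)
$1173 - Z{\left(-115 \right)} = 1173 - -63 = 1173 + 63 = 1236$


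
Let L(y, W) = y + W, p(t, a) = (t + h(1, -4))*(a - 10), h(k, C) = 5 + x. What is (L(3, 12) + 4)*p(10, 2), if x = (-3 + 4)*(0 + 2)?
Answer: -2584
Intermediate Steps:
x = 2 (x = 1*2 = 2)
h(k, C) = 7 (h(k, C) = 5 + 2 = 7)
p(t, a) = (-10 + a)*(7 + t) (p(t, a) = (t + 7)*(a - 10) = (7 + t)*(-10 + a) = (-10 + a)*(7 + t))
L(y, W) = W + y
(L(3, 12) + 4)*p(10, 2) = ((12 + 3) + 4)*(-70 - 10*10 + 7*2 + 2*10) = (15 + 4)*(-70 - 100 + 14 + 20) = 19*(-136) = -2584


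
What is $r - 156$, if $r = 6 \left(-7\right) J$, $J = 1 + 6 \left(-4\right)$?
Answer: $810$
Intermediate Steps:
$J = -23$ ($J = 1 - 24 = -23$)
$r = 966$ ($r = 6 \left(-7\right) \left(-23\right) = \left(-42\right) \left(-23\right) = 966$)
$r - 156 = 966 - 156 = 810$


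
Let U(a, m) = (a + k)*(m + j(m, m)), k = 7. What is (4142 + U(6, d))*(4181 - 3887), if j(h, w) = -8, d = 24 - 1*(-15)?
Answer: 1336230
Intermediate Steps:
d = 39 (d = 24 + 15 = 39)
U(a, m) = (-8 + m)*(7 + a) (U(a, m) = (a + 7)*(m - 8) = (7 + a)*(-8 + m) = (-8 + m)*(7 + a))
(4142 + U(6, d))*(4181 - 3887) = (4142 + (-56 - 8*6 + 7*39 + 6*39))*(4181 - 3887) = (4142 + (-56 - 48 + 273 + 234))*294 = (4142 + 403)*294 = 4545*294 = 1336230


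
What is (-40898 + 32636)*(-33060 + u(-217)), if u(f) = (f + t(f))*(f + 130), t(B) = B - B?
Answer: 117163422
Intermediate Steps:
t(B) = 0
u(f) = f*(130 + f) (u(f) = (f + 0)*(f + 130) = f*(130 + f))
(-40898 + 32636)*(-33060 + u(-217)) = (-40898 + 32636)*(-33060 - 217*(130 - 217)) = -8262*(-33060 - 217*(-87)) = -8262*(-33060 + 18879) = -8262*(-14181) = 117163422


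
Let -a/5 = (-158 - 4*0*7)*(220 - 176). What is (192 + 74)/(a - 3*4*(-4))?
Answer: 7/916 ≈ 0.0076419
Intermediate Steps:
a = 34760 (a = -5*(-158 - 4*0*7)*(220 - 176) = -5*(-158 + 0*7)*44 = -5*(-158 + 0)*44 = -(-790)*44 = -5*(-6952) = 34760)
(192 + 74)/(a - 3*4*(-4)) = (192 + 74)/(34760 - 3*4*(-4)) = 266/(34760 - 12*(-4)) = 266/(34760 + 48) = 266/34808 = 266*(1/34808) = 7/916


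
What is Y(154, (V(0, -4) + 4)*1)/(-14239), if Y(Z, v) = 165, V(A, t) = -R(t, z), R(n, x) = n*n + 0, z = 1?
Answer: -165/14239 ≈ -0.011588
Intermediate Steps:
R(n, x) = n**2 (R(n, x) = n**2 + 0 = n**2)
V(A, t) = -t**2
Y(154, (V(0, -4) + 4)*1)/(-14239) = 165/(-14239) = 165*(-1/14239) = -165/14239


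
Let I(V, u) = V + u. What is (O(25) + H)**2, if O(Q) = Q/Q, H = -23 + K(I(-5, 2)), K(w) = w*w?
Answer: 169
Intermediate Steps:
K(w) = w**2
H = -14 (H = -23 + (-5 + 2)**2 = -23 + (-3)**2 = -23 + 9 = -14)
O(Q) = 1
(O(25) + H)**2 = (1 - 14)**2 = (-13)**2 = 169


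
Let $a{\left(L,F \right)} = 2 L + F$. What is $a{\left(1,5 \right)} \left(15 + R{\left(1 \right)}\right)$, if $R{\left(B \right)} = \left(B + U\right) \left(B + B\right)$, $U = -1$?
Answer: $105$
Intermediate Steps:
$R{\left(B \right)} = 2 B \left(-1 + B\right)$ ($R{\left(B \right)} = \left(B - 1\right) \left(B + B\right) = \left(-1 + B\right) 2 B = 2 B \left(-1 + B\right)$)
$a{\left(L,F \right)} = F + 2 L$
$a{\left(1,5 \right)} \left(15 + R{\left(1 \right)}\right) = \left(5 + 2 \cdot 1\right) \left(15 + 2 \cdot 1 \left(-1 + 1\right)\right) = \left(5 + 2\right) \left(15 + 2 \cdot 1 \cdot 0\right) = 7 \left(15 + 0\right) = 7 \cdot 15 = 105$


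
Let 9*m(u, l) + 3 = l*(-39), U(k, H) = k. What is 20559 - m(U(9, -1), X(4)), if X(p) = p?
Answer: 61730/3 ≈ 20577.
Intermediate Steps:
m(u, l) = -⅓ - 13*l/3 (m(u, l) = -⅓ + (l*(-39))/9 = -⅓ + (-39*l)/9 = -⅓ - 13*l/3)
20559 - m(U(9, -1), X(4)) = 20559 - (-⅓ - 13/3*4) = 20559 - (-⅓ - 52/3) = 20559 - 1*(-53/3) = 20559 + 53/3 = 61730/3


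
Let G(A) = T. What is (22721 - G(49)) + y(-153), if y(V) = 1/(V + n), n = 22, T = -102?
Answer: 2989812/131 ≈ 22823.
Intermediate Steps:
G(A) = -102
y(V) = 1/(22 + V) (y(V) = 1/(V + 22) = 1/(22 + V))
(22721 - G(49)) + y(-153) = (22721 - 1*(-102)) + 1/(22 - 153) = (22721 + 102) + 1/(-131) = 22823 - 1/131 = 2989812/131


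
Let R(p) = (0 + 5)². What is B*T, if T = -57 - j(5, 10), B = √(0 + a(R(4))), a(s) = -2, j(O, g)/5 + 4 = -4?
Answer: -17*I*√2 ≈ -24.042*I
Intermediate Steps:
j(O, g) = -40 (j(O, g) = -20 + 5*(-4) = -20 - 20 = -40)
R(p) = 25 (R(p) = 5² = 25)
B = I*√2 (B = √(0 - 2) = √(-2) = I*√2 ≈ 1.4142*I)
T = -17 (T = -57 - 1*(-40) = -57 + 40 = -17)
B*T = (I*√2)*(-17) = -17*I*√2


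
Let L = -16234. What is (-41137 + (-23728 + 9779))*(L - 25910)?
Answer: 2321544384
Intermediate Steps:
(-41137 + (-23728 + 9779))*(L - 25910) = (-41137 + (-23728 + 9779))*(-16234 - 25910) = (-41137 - 13949)*(-42144) = -55086*(-42144) = 2321544384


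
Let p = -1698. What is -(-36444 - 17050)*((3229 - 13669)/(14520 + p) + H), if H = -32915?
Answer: -3762826535930/2137 ≈ -1.7608e+9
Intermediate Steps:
-(-36444 - 17050)*((3229 - 13669)/(14520 + p) + H) = -(-36444 - 17050)*((3229 - 13669)/(14520 - 1698) - 32915) = -(-53494)*(-10440/12822 - 32915) = -(-53494)*(-10440*1/12822 - 32915) = -(-53494)*(-1740/2137 - 32915) = -(-53494)*(-70341095)/2137 = -1*3762826535930/2137 = -3762826535930/2137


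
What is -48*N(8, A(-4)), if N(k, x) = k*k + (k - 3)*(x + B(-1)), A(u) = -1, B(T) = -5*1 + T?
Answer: -1392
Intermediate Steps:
B(T) = -5 + T
N(k, x) = k**2 + (-6 + x)*(-3 + k) (N(k, x) = k*k + (k - 3)*(x + (-5 - 1)) = k**2 + (-3 + k)*(x - 6) = k**2 + (-3 + k)*(-6 + x) = k**2 + (-6 + x)*(-3 + k))
-48*N(8, A(-4)) = -48*(18 + 8**2 - 6*8 - 3*(-1) + 8*(-1)) = -48*(18 + 64 - 48 + 3 - 8) = -48*29 = -1392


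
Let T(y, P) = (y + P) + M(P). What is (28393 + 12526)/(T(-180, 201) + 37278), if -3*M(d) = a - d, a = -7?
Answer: 122757/112105 ≈ 1.0950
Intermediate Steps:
M(d) = 7/3 + d/3 (M(d) = -(-7 - d)/3 = 7/3 + d/3)
T(y, P) = 7/3 + y + 4*P/3 (T(y, P) = (y + P) + (7/3 + P/3) = (P + y) + (7/3 + P/3) = 7/3 + y + 4*P/3)
(28393 + 12526)/(T(-180, 201) + 37278) = (28393 + 12526)/((7/3 - 180 + (4/3)*201) + 37278) = 40919/((7/3 - 180 + 268) + 37278) = 40919/(271/3 + 37278) = 40919/(112105/3) = 40919*(3/112105) = 122757/112105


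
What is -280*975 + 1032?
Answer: -271968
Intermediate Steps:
-280*975 + 1032 = -273000 + 1032 = -271968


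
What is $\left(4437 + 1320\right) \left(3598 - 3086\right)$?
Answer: $2947584$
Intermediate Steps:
$\left(4437 + 1320\right) \left(3598 - 3086\right) = 5757 \cdot 512 = 2947584$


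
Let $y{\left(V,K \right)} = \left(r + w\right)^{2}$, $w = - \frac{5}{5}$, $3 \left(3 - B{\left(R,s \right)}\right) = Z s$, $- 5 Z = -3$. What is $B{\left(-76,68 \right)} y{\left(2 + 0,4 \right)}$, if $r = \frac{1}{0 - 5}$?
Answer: $- \frac{1908}{125} \approx -15.264$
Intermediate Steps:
$Z = \frac{3}{5}$ ($Z = \left(- \frac{1}{5}\right) \left(-3\right) = \frac{3}{5} \approx 0.6$)
$B{\left(R,s \right)} = 3 - \frac{s}{5}$ ($B{\left(R,s \right)} = 3 - \frac{\frac{3}{5} s}{3} = 3 - \frac{s}{5}$)
$r = - \frac{1}{5}$ ($r = \frac{1}{-5} = - \frac{1}{5} \approx -0.2$)
$w = -1$ ($w = \left(-5\right) \frac{1}{5} = -1$)
$y{\left(V,K \right)} = \frac{36}{25}$ ($y{\left(V,K \right)} = \left(- \frac{1}{5} - 1\right)^{2} = \left(- \frac{6}{5}\right)^{2} = \frac{36}{25}$)
$B{\left(-76,68 \right)} y{\left(2 + 0,4 \right)} = \left(3 - \frac{68}{5}\right) \frac{36}{25} = \left(- \frac{53}{5}\right) \frac{36}{25} = - \frac{1908}{125}$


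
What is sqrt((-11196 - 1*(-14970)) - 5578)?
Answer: 2*I*sqrt(451) ≈ 42.474*I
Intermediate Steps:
sqrt((-11196 - 1*(-14970)) - 5578) = sqrt((-11196 + 14970) - 5578) = sqrt(3774 - 5578) = sqrt(-1804) = 2*I*sqrt(451)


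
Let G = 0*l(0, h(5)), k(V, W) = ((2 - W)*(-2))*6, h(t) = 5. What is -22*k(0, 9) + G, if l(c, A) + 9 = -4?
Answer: -1848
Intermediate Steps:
l(c, A) = -13 (l(c, A) = -9 - 4 = -13)
k(V, W) = -24 + 12*W (k(V, W) = (-4 + 2*W)*6 = -24 + 12*W)
G = 0 (G = 0*(-13) = 0)
-22*k(0, 9) + G = -22*(-24 + 12*9) + 0 = -22*(-24 + 108) + 0 = -22*84 + 0 = -1848 + 0 = -1848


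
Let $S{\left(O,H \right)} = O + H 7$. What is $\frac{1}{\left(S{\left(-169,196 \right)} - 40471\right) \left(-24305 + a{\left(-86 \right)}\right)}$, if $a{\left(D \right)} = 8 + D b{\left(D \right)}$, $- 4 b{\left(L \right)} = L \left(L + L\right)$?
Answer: $- \frac{1}{11534228908} \approx -8.6698 \cdot 10^{-11}$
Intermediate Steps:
$b{\left(L \right)} = - \frac{L^{2}}{2}$ ($b{\left(L \right)} = - \frac{L \left(L + L\right)}{4} = - \frac{L 2 L}{4} = - \frac{2 L^{2}}{4} = - \frac{L^{2}}{2}$)
$S{\left(O,H \right)} = O + 7 H$
$a{\left(D \right)} = 8 - \frac{D^{3}}{2}$ ($a{\left(D \right)} = 8 + D \left(- \frac{D^{2}}{2}\right) = 8 - \frac{D^{3}}{2}$)
$\frac{1}{\left(S{\left(-169,196 \right)} - 40471\right) \left(-24305 + a{\left(-86 \right)}\right)} = \frac{1}{\left(\left(-169 + 7 \cdot 196\right) - 40471\right) \left(-24305 - \left(-8 + \frac{\left(-86\right)^{3}}{2}\right)\right)} = \frac{1}{\left(\left(-169 + 1372\right) - 40471\right) \left(-24305 + \left(8 - -318028\right)\right)} = \frac{1}{\left(1203 - 40471\right) \left(-24305 + \left(8 + 318028\right)\right)} = \frac{1}{\left(-39268\right) \left(-24305 + 318036\right)} = \frac{1}{\left(-39268\right) 293731} = \frac{1}{-11534228908} = - \frac{1}{11534228908}$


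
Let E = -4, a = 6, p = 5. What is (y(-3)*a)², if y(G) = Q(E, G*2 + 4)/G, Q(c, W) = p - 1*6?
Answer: 4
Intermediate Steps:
Q(c, W) = -1 (Q(c, W) = 5 - 1*6 = 5 - 6 = -1)
y(G) = -1/G
(y(-3)*a)² = (-1/(-3)*6)² = (-1*(-⅓)*6)² = ((⅓)*6)² = 2² = 4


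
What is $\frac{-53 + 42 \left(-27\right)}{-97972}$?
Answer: $\frac{1187}{97972} \approx 0.012116$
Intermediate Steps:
$\frac{-53 + 42 \left(-27\right)}{-97972} = \left(-53 - 1134\right) \left(- \frac{1}{97972}\right) = \left(-1187\right) \left(- \frac{1}{97972}\right) = \frac{1187}{97972}$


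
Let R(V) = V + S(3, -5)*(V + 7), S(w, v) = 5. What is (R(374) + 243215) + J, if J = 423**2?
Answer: 424423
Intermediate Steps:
R(V) = 35 + 6*V (R(V) = V + 5*(V + 7) = V + 5*(7 + V) = V + (35 + 5*V) = 35 + 6*V)
J = 178929
(R(374) + 243215) + J = ((35 + 6*374) + 243215) + 178929 = ((35 + 2244) + 243215) + 178929 = (2279 + 243215) + 178929 = 245494 + 178929 = 424423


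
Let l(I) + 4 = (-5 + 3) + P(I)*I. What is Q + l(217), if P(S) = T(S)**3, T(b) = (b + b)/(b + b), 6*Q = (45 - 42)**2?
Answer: 425/2 ≈ 212.50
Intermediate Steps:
Q = 3/2 (Q = (45 - 42)**2/6 = (1/6)*3**2 = (1/6)*9 = 3/2 ≈ 1.5000)
T(b) = 1 (T(b) = (2*b)/((2*b)) = (2*b)*(1/(2*b)) = 1)
P(S) = 1 (P(S) = 1**3 = 1)
l(I) = -6 + I (l(I) = -4 + ((-5 + 3) + 1*I) = -4 + (-2 + I) = -6 + I)
Q + l(217) = 3/2 + (-6 + 217) = 3/2 + 211 = 425/2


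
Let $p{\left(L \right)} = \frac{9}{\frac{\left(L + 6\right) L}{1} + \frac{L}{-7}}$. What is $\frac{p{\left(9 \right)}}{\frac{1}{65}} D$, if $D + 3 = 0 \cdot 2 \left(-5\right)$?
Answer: $- \frac{105}{8} \approx -13.125$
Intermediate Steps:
$D = -3$ ($D = -3 + 0 \cdot 2 \left(-5\right) = -3 + 0 \left(-5\right) = -3 + 0 = -3$)
$p{\left(L \right)} = \frac{9}{- \frac{L}{7} + L \left(6 + L\right)}$ ($p{\left(L \right)} = \frac{9}{\left(6 + L\right) L 1 + L \left(- \frac{1}{7}\right)} = \frac{9}{L \left(6 + L\right) 1 - \frac{L}{7}} = \frac{9}{L \left(6 + L\right) - \frac{L}{7}} = \frac{9}{- \frac{L}{7} + L \left(6 + L\right)}$)
$\frac{p{\left(9 \right)}}{\frac{1}{65}} D = \frac{63 \cdot \frac{1}{9} \frac{1}{41 + 7 \cdot 9}}{\frac{1}{65}} \left(-3\right) = 63 \cdot \frac{1}{9} \frac{1}{41 + 63} \frac{1}{\frac{1}{65}} \left(-3\right) = 63 \cdot \frac{1}{9} \cdot \frac{1}{104} \cdot 65 \left(-3\right) = \frac{7}{104} \cdot 65 \left(-3\right) = \frac{35}{8} \left(-3\right) = - \frac{105}{8}$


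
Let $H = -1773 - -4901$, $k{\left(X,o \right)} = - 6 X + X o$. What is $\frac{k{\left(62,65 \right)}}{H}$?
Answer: $\frac{1829}{1564} \approx 1.1694$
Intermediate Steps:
$H = 3128$ ($H = -1773 + 4901 = 3128$)
$\frac{k{\left(62,65 \right)}}{H} = \frac{62 \left(-6 + 65\right)}{3128} = 62 \cdot 59 \cdot \frac{1}{3128} = 3658 \cdot \frac{1}{3128} = \frac{1829}{1564}$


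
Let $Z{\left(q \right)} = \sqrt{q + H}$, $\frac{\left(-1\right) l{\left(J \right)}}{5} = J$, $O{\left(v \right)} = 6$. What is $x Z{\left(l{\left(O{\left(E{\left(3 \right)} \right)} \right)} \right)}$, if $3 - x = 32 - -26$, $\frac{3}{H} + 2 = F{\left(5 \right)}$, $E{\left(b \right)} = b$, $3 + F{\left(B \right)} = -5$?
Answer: $- \frac{11 i \sqrt{3030}}{2} \approx - 302.75 i$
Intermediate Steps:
$F{\left(B \right)} = -8$ ($F{\left(B \right)} = -3 - 5 = -8$)
$H = - \frac{3}{10}$ ($H = \frac{3}{-2 - 8} = \frac{3}{-10} = 3 \left(- \frac{1}{10}\right) = - \frac{3}{10} \approx -0.3$)
$l{\left(J \right)} = - 5 J$
$Z{\left(q \right)} = \sqrt{- \frac{3}{10} + q}$ ($Z{\left(q \right)} = \sqrt{q - \frac{3}{10}} = \sqrt{- \frac{3}{10} + q}$)
$x = -55$ ($x = 3 - \left(32 - -26\right) = 3 - \left(32 + 26\right) = 3 - 58 = -55$)
$x Z{\left(l{\left(O{\left(E{\left(3 \right)} \right)} \right)} \right)} = - 55 \frac{\sqrt{-30 + 100 \left(\left(-5\right) 6\right)}}{10} = - 55 \frac{\sqrt{-30 + 100 \left(-30\right)}}{10} = - 55 \frac{\sqrt{-30 - 3000}}{10} = - 55 \frac{\sqrt{-3030}}{10} = - 55 \frac{i \sqrt{3030}}{10} = - \frac{11 i \sqrt{3030}}{2}$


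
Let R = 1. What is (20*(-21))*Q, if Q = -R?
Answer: 420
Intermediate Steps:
Q = -1 (Q = -1*1 = -1)
(20*(-21))*Q = (20*(-21))*(-1) = -420*(-1) = 420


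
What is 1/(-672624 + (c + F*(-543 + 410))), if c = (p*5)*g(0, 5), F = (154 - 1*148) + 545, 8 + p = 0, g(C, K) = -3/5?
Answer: -1/745883 ≈ -1.3407e-6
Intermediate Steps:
g(C, K) = -⅗ (g(C, K) = -3*⅕ = -⅗)
p = -8 (p = -8 + 0 = -8)
F = 551 (F = (154 - 148) + 545 = 6 + 545 = 551)
c = 24 (c = -8*5*(-⅗) = -40*(-⅗) = 24)
1/(-672624 + (c + F*(-543 + 410))) = 1/(-672624 + (24 + 551*(-543 + 410))) = 1/(-672624 + (24 + 551*(-133))) = 1/(-672624 + (24 - 73283)) = 1/(-672624 - 73259) = 1/(-745883) = -1/745883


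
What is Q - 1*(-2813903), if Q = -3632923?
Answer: -819020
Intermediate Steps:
Q - 1*(-2813903) = -3632923 - 1*(-2813903) = -3632923 + 2813903 = -819020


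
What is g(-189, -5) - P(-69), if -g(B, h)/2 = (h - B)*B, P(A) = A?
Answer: 69621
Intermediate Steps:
g(B, h) = -2*B*(h - B) (g(B, h) = -2*(h - B)*B = -2*B*(h - B))
g(-189, -5) - P(-69) = 2*(-189)*(-189 - 1*(-5)) - 1*(-69) = 2*(-189)*(-189 + 5) + 69 = 2*(-189)*(-184) + 69 = 69552 + 69 = 69621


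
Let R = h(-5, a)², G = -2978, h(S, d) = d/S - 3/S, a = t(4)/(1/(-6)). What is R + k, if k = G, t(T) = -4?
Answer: -74009/25 ≈ -2960.4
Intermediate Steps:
a = 24 (a = -4/(1/(-6)) = -4/(-⅙) = -4*(-6) = 24)
h(S, d) = -3/S + d/S
R = 441/25 (R = ((-3 + 24)/(-5))² = (-⅕*21)² = (-21/5)² = 441/25 ≈ 17.640)
k = -2978
R + k = 441/25 - 2978 = -74009/25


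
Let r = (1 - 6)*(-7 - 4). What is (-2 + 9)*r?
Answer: 385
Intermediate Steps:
r = 55 (r = -5*(-11) = 55)
(-2 + 9)*r = (-2 + 9)*55 = 7*55 = 385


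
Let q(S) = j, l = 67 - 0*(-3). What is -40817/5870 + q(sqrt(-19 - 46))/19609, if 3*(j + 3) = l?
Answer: -2400801199/345314490 ≈ -6.9525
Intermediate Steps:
l = 67 (l = 67 - 1*0 = 67 + 0 = 67)
j = 58/3 (j = -3 + (1/3)*67 = -3 + 67/3 = 58/3 ≈ 19.333)
q(S) = 58/3
-40817/5870 + q(sqrt(-19 - 46))/19609 = -40817/5870 + (58/3)/19609 = -40817*1/5870 + (58/3)*(1/19609) = -40817/5870 + 58/58827 = -2400801199/345314490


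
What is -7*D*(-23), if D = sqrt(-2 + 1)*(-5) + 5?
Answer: 805 - 805*I ≈ 805.0 - 805.0*I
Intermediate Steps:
D = 5 - 5*I (D = sqrt(-1)*(-5) + 5 = I*(-5) + 5 = -5*I + 5 = 5 - 5*I ≈ 5.0 - 5.0*I)
-7*D*(-23) = -7*(5 - 5*I)*(-23) = (-35 + 35*I)*(-23) = 805 - 805*I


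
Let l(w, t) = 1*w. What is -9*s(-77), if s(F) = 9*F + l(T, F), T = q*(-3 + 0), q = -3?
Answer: 6156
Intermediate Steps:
T = 9 (T = -3*(-3 + 0) = -3*(-3) = 9)
l(w, t) = w
s(F) = 9 + 9*F (s(F) = 9*F + 9 = 9 + 9*F)
-9*s(-77) = -9*(9 + 9*(-77)) = -9*(9 - 693) = -9*(-684) = 6156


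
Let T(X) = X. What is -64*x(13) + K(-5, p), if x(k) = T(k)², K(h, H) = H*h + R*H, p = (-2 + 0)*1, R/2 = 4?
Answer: -10822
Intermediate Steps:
R = 8 (R = 2*4 = 8)
p = -2 (p = -2*1 = -2)
K(h, H) = 8*H + H*h (K(h, H) = H*h + 8*H = 8*H + H*h)
x(k) = k²
-64*x(13) + K(-5, p) = -64*13² - 2*(8 - 5) = -64*169 - 2*3 = -10816 - 6 = -10822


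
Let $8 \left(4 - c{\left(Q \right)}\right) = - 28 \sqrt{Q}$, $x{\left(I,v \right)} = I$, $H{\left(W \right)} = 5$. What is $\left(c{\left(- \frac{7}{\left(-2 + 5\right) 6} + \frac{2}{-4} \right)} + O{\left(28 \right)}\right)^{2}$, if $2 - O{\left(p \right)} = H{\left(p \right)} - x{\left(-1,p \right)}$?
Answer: $- \frac{98}{9} \approx -10.889$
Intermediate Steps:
$O{\left(p \right)} = -4$ ($O{\left(p \right)} = 2 - \left(5 - -1\right) = 2 - \left(5 + 1\right) = 2 - 6 = -4$)
$c{\left(Q \right)} = 4 + \frac{7 \sqrt{Q}}{2}$ ($c{\left(Q \right)} = 4 - \frac{\left(-28\right) \sqrt{Q}}{8} = 4 + \frac{7 \sqrt{Q}}{2}$)
$\left(c{\left(- \frac{7}{\left(-2 + 5\right) 6} + \frac{2}{-4} \right)} + O{\left(28 \right)}\right)^{2} = \left(\left(4 + \frac{7 \sqrt{- \frac{7}{\left(-2 + 5\right) 6} + \frac{2}{-4}}}{2}\right) - 4\right)^{2} = \left(\left(4 + \frac{7 \sqrt{- \frac{7}{3 \cdot 6} + 2 \left(- \frac{1}{4}\right)}}{2}\right) - 4\right)^{2} = \left(\left(4 + \frac{7 \sqrt{- \frac{7}{18} - \frac{1}{2}}}{2}\right) - 4\right)^{2} = \left(\left(4 + \frac{7 \sqrt{- \frac{8}{9}}}{2}\right) - 4\right)^{2} = \left(\left(4 + \frac{7 \frac{2 i \sqrt{2}}{3}}{2}\right) - 4\right)^{2} = \left(\left(4 + \frac{7 i \sqrt{2}}{3}\right) - 4\right)^{2} = \left(\frac{7 i \sqrt{2}}{3}\right)^{2} = - \frac{98}{9}$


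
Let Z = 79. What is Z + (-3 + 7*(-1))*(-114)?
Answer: 1219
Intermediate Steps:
Z + (-3 + 7*(-1))*(-114) = 79 + (-3 + 7*(-1))*(-114) = 79 + (-3 - 7)*(-114) = 79 - 10*(-114) = 79 + 1140 = 1219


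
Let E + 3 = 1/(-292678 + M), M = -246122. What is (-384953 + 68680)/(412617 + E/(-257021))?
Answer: -43798406912540400/57140404857648001 ≈ -0.76651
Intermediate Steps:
E = -1616401/538800 (E = -3 + 1/(-292678 - 246122) = -3 + 1/(-538800) = -3 - 1/538800 = -1616401/538800 ≈ -3.0000)
(-384953 + 68680)/(412617 + E/(-257021)) = (-384953 + 68680)/(412617 - 1616401/538800/(-257021)) = -316273/(412617 - 1616401/538800*(-1/257021)) = -316273/(412617 + 1616401/138482914800) = -316273/57140404857648001/138482914800 = -316273*138482914800/57140404857648001 = -43798406912540400/57140404857648001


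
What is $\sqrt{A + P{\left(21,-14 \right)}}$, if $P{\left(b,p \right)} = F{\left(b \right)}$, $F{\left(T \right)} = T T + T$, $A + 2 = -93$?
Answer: $\sqrt{367} \approx 19.157$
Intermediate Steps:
$A = -95$ ($A = -2 - 93 = -95$)
$F{\left(T \right)} = T + T^{2}$ ($F{\left(T \right)} = T^{2} + T = T + T^{2}$)
$P{\left(b,p \right)} = b \left(1 + b\right)$
$\sqrt{A + P{\left(21,-14 \right)}} = \sqrt{-95 + 21 \left(1 + 21\right)} = \sqrt{-95 + 21 \cdot 22} = \sqrt{-95 + 462} = \sqrt{367}$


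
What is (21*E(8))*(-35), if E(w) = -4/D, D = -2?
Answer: -1470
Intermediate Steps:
E(w) = 2 (E(w) = -4/(-2) = -4*(-1/2) = 2)
(21*E(8))*(-35) = (21*2)*(-35) = 42*(-35) = -1470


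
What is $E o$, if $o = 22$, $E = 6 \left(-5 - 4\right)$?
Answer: $-1188$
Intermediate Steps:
$E = -54$ ($E = 6 \left(-9\right) = -54$)
$E o = \left(-54\right) 22 = -1188$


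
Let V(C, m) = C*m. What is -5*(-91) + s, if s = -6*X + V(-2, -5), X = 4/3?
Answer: 457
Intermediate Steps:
X = 4/3 (X = 4*(1/3) = 4/3 ≈ 1.3333)
s = 2 (s = -6*4/3 - 2*(-5) = -8 + 10 = 2)
-5*(-91) + s = -5*(-91) + 2 = 455 + 2 = 457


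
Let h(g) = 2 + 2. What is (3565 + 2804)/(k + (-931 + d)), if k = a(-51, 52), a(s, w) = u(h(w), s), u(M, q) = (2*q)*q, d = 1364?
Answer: 6369/5635 ≈ 1.1303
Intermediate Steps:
h(g) = 4
u(M, q) = 2*q²
a(s, w) = 2*s²
k = 5202 (k = 2*(-51)² = 2*2601 = 5202)
(3565 + 2804)/(k + (-931 + d)) = (3565 + 2804)/(5202 + (-931 + 1364)) = 6369/(5202 + 433) = 6369/5635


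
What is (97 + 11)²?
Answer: 11664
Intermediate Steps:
(97 + 11)² = 108² = 11664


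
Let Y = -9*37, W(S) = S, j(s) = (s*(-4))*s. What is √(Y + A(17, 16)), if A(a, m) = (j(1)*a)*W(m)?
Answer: 7*I*√29 ≈ 37.696*I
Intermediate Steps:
j(s) = -4*s² (j(s) = (-4*s)*s = -4*s²)
Y = -333
A(a, m) = -4*a*m (A(a, m) = ((-4*1²)*a)*m = ((-4*1)*a)*m = (-4*a)*m = -4*a*m)
√(Y + A(17, 16)) = √(-333 - 4*17*16) = √(-333 - 1088) = √(-1421) = 7*I*√29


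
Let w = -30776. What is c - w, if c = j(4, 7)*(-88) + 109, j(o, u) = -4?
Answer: 31237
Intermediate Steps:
c = 461 (c = -4*(-88) + 109 = 352 + 109 = 461)
c - w = 461 - 1*(-30776) = 461 + 30776 = 31237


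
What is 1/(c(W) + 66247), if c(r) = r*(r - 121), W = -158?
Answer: 1/110329 ≈ 9.0638e-6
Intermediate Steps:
c(r) = r*(-121 + r)
1/(c(W) + 66247) = 1/(-158*(-121 - 158) + 66247) = 1/(-158*(-279) + 66247) = 1/(44082 + 66247) = 1/110329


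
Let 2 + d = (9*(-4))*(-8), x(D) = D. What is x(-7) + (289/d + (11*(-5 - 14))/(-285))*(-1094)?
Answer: -4107122/2145 ≈ -1914.7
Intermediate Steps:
d = 286 (d = -2 + (9*(-4))*(-8) = -2 - 36*(-8) = -2 + 288 = 286)
x(-7) + (289/d + (11*(-5 - 14))/(-285))*(-1094) = -7 + (289/286 + (11*(-5 - 14))/(-285))*(-1094) = -7 + (289*(1/286) + (11*(-19))*(-1/285))*(-1094) = -7 + (289/286 - 209*(-1/285))*(-1094) = -7 + (289/286 + 11/15)*(-1094) = -7 + (7481/4290)*(-1094) = -7 - 4092107/2145 = -4107122/2145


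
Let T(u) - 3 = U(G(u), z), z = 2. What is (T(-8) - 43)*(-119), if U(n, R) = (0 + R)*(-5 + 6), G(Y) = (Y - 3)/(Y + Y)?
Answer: 4522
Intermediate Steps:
G(Y) = (-3 + Y)/(2*Y) (G(Y) = (-3 + Y)/((2*Y)) = (-3 + Y)*(1/(2*Y)) = (-3 + Y)/(2*Y))
U(n, R) = R (U(n, R) = R*1 = R)
T(u) = 5 (T(u) = 3 + 2 = 5)
(T(-8) - 43)*(-119) = (5 - 43)*(-119) = -38*(-119) = 4522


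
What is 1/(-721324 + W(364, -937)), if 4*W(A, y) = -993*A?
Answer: -1/811687 ≈ -1.2320e-6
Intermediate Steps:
W(A, y) = -993*A/4 (W(A, y) = (-993*A)/4 = -993*A/4)
1/(-721324 + W(364, -937)) = 1/(-721324 - 993/4*364) = 1/(-721324 - 90363) = 1/(-811687) = -1/811687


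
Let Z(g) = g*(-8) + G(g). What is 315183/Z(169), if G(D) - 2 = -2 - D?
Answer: -105061/507 ≈ -207.22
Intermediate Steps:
G(D) = -D (G(D) = 2 + (-2 - D) = -D)
Z(g) = -9*g (Z(g) = g*(-8) - g = -8*g - g = -9*g)
315183/Z(169) = 315183/((-9*169)) = 315183/(-1521) = 315183*(-1/1521) = -105061/507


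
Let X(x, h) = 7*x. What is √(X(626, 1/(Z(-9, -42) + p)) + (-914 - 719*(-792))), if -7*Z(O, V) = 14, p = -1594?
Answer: 2*√143229 ≈ 756.91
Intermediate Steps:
Z(O, V) = -2 (Z(O, V) = -⅐*14 = -2)
√(X(626, 1/(Z(-9, -42) + p)) + (-914 - 719*(-792))) = √(7*626 + (-914 - 719*(-792))) = √(4382 + (-914 + 569448)) = √(4382 + 568534) = √572916 = 2*√143229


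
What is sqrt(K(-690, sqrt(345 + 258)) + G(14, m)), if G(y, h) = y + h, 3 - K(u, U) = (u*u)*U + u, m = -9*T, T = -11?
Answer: sqrt(806 - 1428300*sqrt(67)) ≈ 3419.1*I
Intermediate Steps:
m = 99 (m = -9*(-11) = 99)
K(u, U) = 3 - u - U*u**2 (K(u, U) = 3 - ((u*u)*U + u) = 3 - (u**2*U + u) = 3 - (U*u**2 + u) = 3 - (u + U*u**2) = 3 + (-u - U*u**2) = 3 - u - U*u**2)
G(y, h) = h + y
sqrt(K(-690, sqrt(345 + 258)) + G(14, m)) = sqrt((3 - 1*(-690) - 1*sqrt(345 + 258)*(-690)**2) + (99 + 14)) = sqrt((3 + 690 - 1*sqrt(603)*476100) + 113) = sqrt((3 + 690 - 1*3*sqrt(67)*476100) + 113) = sqrt((3 + 690 - 1428300*sqrt(67)) + 113) = sqrt((693 - 1428300*sqrt(67)) + 113) = sqrt(806 - 1428300*sqrt(67))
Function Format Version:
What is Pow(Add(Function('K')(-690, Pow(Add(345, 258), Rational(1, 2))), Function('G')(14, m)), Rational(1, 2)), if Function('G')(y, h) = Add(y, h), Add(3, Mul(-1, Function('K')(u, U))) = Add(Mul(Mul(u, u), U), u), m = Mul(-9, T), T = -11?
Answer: Pow(Add(806, Mul(-1428300, Pow(67, Rational(1, 2)))), Rational(1, 2)) ≈ Mul(3419.1, I)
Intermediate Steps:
m = 99 (m = Mul(-9, -11) = 99)
Function('K')(u, U) = Add(3, Mul(-1, u), Mul(-1, U, Pow(u, 2))) (Function('K')(u, U) = Add(3, Mul(-1, Add(Mul(Mul(u, u), U), u))) = Add(3, Mul(-1, Add(Mul(Pow(u, 2), U), u))) = Add(3, Mul(-1, Add(Mul(U, Pow(u, 2)), u))) = Add(3, Mul(-1, Add(u, Mul(U, Pow(u, 2))))) = Add(3, Add(Mul(-1, u), Mul(-1, U, Pow(u, 2)))) = Add(3, Mul(-1, u), Mul(-1, U, Pow(u, 2))))
Function('G')(y, h) = Add(h, y)
Pow(Add(Function('K')(-690, Pow(Add(345, 258), Rational(1, 2))), Function('G')(14, m)), Rational(1, 2)) = Pow(Add(Add(3, Mul(-1, -690), Mul(-1, Pow(Add(345, 258), Rational(1, 2)), Pow(-690, 2))), Add(99, 14)), Rational(1, 2)) = Pow(Add(Add(3, 690, Mul(-1, Pow(603, Rational(1, 2)), 476100)), 113), Rational(1, 2)) = Pow(Add(Add(3, 690, Mul(-1, Mul(3, Pow(67, Rational(1, 2))), 476100)), 113), Rational(1, 2)) = Pow(Add(Add(3, 690, Mul(-1428300, Pow(67, Rational(1, 2)))), 113), Rational(1, 2)) = Pow(Add(Add(693, Mul(-1428300, Pow(67, Rational(1, 2)))), 113), Rational(1, 2)) = Pow(Add(806, Mul(-1428300, Pow(67, Rational(1, 2)))), Rational(1, 2))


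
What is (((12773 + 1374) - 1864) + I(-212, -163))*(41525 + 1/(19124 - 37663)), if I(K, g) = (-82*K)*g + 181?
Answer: -2171794537146672/18539 ≈ -1.1715e+11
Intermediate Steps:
I(K, g) = 181 - 82*K*g (I(K, g) = -82*K*g + 181 = 181 - 82*K*g)
(((12773 + 1374) - 1864) + I(-212, -163))*(41525 + 1/(19124 - 37663)) = (((12773 + 1374) - 1864) + (181 - 82*(-212)*(-163)))*(41525 + 1/(19124 - 37663)) = ((14147 - 1864) + (181 - 2833592))*(41525 + 1/(-18539)) = (12283 - 2833411)*(41525 - 1/18539) = -2821128*769831974/18539 = -2171794537146672/18539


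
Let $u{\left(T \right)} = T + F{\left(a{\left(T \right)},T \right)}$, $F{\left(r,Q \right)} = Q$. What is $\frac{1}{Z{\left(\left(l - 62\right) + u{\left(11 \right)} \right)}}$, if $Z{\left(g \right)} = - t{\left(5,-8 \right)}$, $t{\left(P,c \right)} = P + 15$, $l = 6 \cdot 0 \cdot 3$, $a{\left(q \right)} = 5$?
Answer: $- \frac{1}{20} \approx -0.05$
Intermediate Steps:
$u{\left(T \right)} = 2 T$ ($u{\left(T \right)} = T + T = 2 T$)
$l = 0$ ($l = 0 \cdot 3 = 0$)
$t{\left(P,c \right)} = 15 + P$
$Z{\left(g \right)} = -20$ ($Z{\left(g \right)} = - (15 + 5) = \left(-1\right) 20 = -20$)
$\frac{1}{Z{\left(\left(l - 62\right) + u{\left(11 \right)} \right)}} = \frac{1}{-20} = - \frac{1}{20}$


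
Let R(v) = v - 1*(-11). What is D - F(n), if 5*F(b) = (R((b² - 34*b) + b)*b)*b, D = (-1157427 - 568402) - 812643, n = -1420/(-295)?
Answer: -153762903277304/60586805 ≈ -2.5379e+6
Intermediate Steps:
n = 284/59 (n = -1420*(-1/295) = 284/59 ≈ 4.8136)
R(v) = 11 + v (R(v) = v + 11 = 11 + v)
D = -2538472 (D = -1725829 - 812643 = -2538472)
F(b) = b²*(11 + b² - 33*b)/5 (F(b) = (((11 + ((b² - 34*b) + b))*b)*b)/5 = (((11 + (b² - 33*b))*b)*b)/5 = (((11 + b² - 33*b)*b)*b)/5 = ((b*(11 + b² - 33*b))*b)/5 = (b²*(11 + b² - 33*b))/5 = b²*(11 + b² - 33*b)/5)
D - F(n) = -2538472 - (284/59)²*(11 + 284*(-33 + 284/59)/59)/5 = -2538472 - 80656*(11 + (284/59)*(-1663/59))/(5*3481) = -2538472 - 80656*(11 - 472292/3481)/(5*3481) = -2538472 - 80656*(-434001)/(5*3481*3481) = -2538472 - 1*(-35004784656/60586805) = -2538472 + 35004784656/60586805 = -153762903277304/60586805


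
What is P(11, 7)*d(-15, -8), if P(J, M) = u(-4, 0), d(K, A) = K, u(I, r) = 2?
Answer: -30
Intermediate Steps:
P(J, M) = 2
P(11, 7)*d(-15, -8) = 2*(-15) = -30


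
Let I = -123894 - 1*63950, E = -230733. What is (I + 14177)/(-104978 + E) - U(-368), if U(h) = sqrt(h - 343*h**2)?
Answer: 173667/335711 - 60*I*sqrt(12903) ≈ 0.51731 - 6815.5*I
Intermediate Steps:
I = -187844 (I = -123894 - 63950 = -187844)
(I + 14177)/(-104978 + E) - U(-368) = (-187844 + 14177)/(-104978 - 230733) - sqrt(-368*(1 - 343*(-368))) = -173667/(-335711) - sqrt(-368*(1 + 126224)) = -173667*(-1/335711) - sqrt(-368*126225) = 173667/335711 - sqrt(-46450800) = 173667/335711 - 60*I*sqrt(12903)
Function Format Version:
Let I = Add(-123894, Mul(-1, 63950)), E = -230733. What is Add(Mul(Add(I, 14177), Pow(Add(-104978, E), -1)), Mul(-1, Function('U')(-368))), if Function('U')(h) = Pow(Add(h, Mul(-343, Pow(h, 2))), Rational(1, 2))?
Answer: Add(Rational(173667, 335711), Mul(-60, I, Pow(12903, Rational(1, 2)))) ≈ Add(0.51731, Mul(-6815.5, I))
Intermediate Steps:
I = -187844 (I = Add(-123894, -63950) = -187844)
Add(Mul(Add(I, 14177), Pow(Add(-104978, E), -1)), Mul(-1, Function('U')(-368))) = Add(Mul(Add(-187844, 14177), Pow(Add(-104978, -230733), -1)), Mul(-1, Pow(Mul(-368, Add(1, Mul(-343, -368))), Rational(1, 2)))) = Add(Mul(-173667, Pow(-335711, -1)), Mul(-1, Pow(Mul(-368, Add(1, 126224)), Rational(1, 2)))) = Add(Mul(-173667, Rational(-1, 335711)), Mul(-1, Pow(Mul(-368, 126225), Rational(1, 2)))) = Add(Rational(173667, 335711), Mul(-1, Pow(-46450800, Rational(1, 2)))) = Add(Rational(173667, 335711), Mul(-1, Mul(60, I, Pow(12903, Rational(1, 2))))) = Add(Rational(173667, 335711), Mul(-60, I, Pow(12903, Rational(1, 2))))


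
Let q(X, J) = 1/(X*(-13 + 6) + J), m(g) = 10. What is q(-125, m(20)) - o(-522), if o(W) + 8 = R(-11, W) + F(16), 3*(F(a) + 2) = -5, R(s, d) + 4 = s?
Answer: 7867/295 ≈ 26.668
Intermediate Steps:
R(s, d) = -4 + s
F(a) = -11/3 (F(a) = -2 + (1/3)*(-5) = -2 - 5/3 = -11/3)
q(X, J) = 1/(J - 7*X) (q(X, J) = 1/(X*(-7) + J) = 1/(-7*X + J) = 1/(J - 7*X))
o(W) = -80/3 (o(W) = -8 + ((-4 - 11) - 11/3) = -8 + (-15 - 11/3) = -8 - 56/3 = -80/3)
q(-125, m(20)) - o(-522) = 1/(10 - 7*(-125)) - 1*(-80/3) = 1/(10 + 875) + 80/3 = 1/885 + 80/3 = 7867/295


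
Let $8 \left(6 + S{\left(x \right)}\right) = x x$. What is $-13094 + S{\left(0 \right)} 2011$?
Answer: $-25160$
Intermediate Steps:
$S{\left(x \right)} = -6 + \frac{x^{2}}{8}$ ($S{\left(x \right)} = -6 + \frac{x x}{8} = -6 + \frac{x^{2}}{8}$)
$-13094 + S{\left(0 \right)} 2011 = -13094 + \left(-6 + \frac{0^{2}}{8}\right) 2011 = -13094 + \left(-6 + \frac{1}{8} \cdot 0\right) 2011 = -13094 + \left(-6 + 0\right) 2011 = -13094 - 12066 = -25160$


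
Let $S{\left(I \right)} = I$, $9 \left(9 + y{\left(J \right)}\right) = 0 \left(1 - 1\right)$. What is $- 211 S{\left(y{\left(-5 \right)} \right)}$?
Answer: $1899$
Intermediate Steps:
$y{\left(J \right)} = -9$ ($y{\left(J \right)} = -9 + \frac{0 \left(1 - 1\right)}{9} = -9 + \frac{0 \cdot 0}{9} = -9 + \frac{1}{9} \cdot 0 = -9 + 0 = -9$)
$- 211 S{\left(y{\left(-5 \right)} \right)} = \left(-211\right) \left(-9\right) = 1899$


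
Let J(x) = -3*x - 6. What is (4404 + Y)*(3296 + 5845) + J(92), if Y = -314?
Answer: 37386408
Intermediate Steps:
J(x) = -6 - 3*x
(4404 + Y)*(3296 + 5845) + J(92) = (4404 - 314)*(3296 + 5845) + (-6 - 3*92) = 4090*9141 + (-6 - 276) = 37386690 - 282 = 37386408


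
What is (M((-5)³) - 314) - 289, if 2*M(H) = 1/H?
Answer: -150751/250 ≈ -603.00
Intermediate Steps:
M(H) = 1/(2*H)
(M((-5)³) - 314) - 289 = (1/(2*((-5)³)) - 314) - 289 = ((½)/(-125) - 314) - 289 = ((½)*(-1/125) - 314) - 289 = (-1/250 - 314) - 289 = -78501/250 - 289 = -150751/250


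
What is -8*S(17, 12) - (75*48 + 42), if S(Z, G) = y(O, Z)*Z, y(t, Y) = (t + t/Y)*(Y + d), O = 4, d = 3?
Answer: -15162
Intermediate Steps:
y(t, Y) = (3 + Y)*(t + t/Y) (y(t, Y) = (t + t/Y)*(Y + 3) = (t + t/Y)*(3 + Y) = (3 + Y)*(t + t/Y))
S(Z, G) = 12 + 4*Z*(4 + Z) (S(Z, G) = (4*(3 + Z*(4 + Z))/Z)*Z = 12 + 4*Z*(4 + Z))
-8*S(17, 12) - (75*48 + 42) = -8*(12 + 4*17*(4 + 17)) - (75*48 + 42) = -8*(12 + 4*17*21) - (3600 + 42) = -8*(12 + 1428) - 1*3642 = -8*1440 - 3642 = -11520 - 3642 = -15162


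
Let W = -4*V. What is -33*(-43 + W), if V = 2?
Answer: 1683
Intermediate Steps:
W = -8 (W = -4*2 = -8)
-33*(-43 + W) = -33*(-43 - 8) = -33*(-51) = 1683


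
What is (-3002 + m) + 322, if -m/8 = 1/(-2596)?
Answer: -1739318/649 ≈ -2680.0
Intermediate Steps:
m = 2/649 (m = -8/(-2596) = -8*(-1/2596) = 2/649 ≈ 0.0030817)
(-3002 + m) + 322 = (-3002 + 2/649) + 322 = -1948296/649 + 322 = -1739318/649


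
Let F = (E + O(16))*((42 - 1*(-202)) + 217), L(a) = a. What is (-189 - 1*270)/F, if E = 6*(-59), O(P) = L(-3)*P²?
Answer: 9/10142 ≈ 0.00088740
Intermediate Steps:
O(P) = -3*P²
E = -354
F = -517242 (F = (-354 - 3*16²)*((42 - 1*(-202)) + 217) = (-354 - 3*256)*((42 + 202) + 217) = (-354 - 768)*(244 + 217) = -1122*461 = -517242)
(-189 - 1*270)/F = (-189 - 1*270)/(-517242) = (-189 - 270)*(-1/517242) = -459*(-1/517242) = 9/10142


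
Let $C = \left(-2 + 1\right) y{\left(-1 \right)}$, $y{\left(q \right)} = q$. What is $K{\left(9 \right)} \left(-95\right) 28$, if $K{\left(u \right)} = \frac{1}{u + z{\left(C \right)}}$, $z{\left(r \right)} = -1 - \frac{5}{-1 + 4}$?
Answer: $-420$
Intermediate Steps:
$C = 1$ ($C = \left(-2 + 1\right) \left(-1\right) = \left(-1\right) \left(-1\right) = 1$)
$z{\left(r \right)} = - \frac{8}{3}$ ($z{\left(r \right)} = -1 - \frac{5}{3} = - \frac{8}{3}$)
$K{\left(u \right)} = \frac{1}{- \frac{8}{3} + u}$ ($K{\left(u \right)} = \frac{1}{u - \frac{8}{3}} = \frac{1}{- \frac{8}{3} + u}$)
$K{\left(9 \right)} \left(-95\right) 28 = \frac{3}{-8 + 3 \cdot 9} \left(-95\right) 28 = \frac{3}{-8 + 27} \left(-95\right) 28 = \frac{3}{19} \left(-95\right) 28 = \left(-15\right) 28 = -420$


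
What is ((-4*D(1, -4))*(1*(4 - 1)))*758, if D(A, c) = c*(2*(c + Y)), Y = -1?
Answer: -363840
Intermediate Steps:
D(A, c) = c*(-2 + 2*c) (D(A, c) = c*(2*(c - 1)) = c*(2*(-1 + c)) = c*(-2 + 2*c))
((-4*D(1, -4))*(1*(4 - 1)))*758 = ((-8*(-4)*(-1 - 4))*(1*(4 - 1)))*758 = ((-8*(-4)*(-5))*(1*3))*758 = (-4*40*3)*758 = -160*3*758 = -480*758 = -363840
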